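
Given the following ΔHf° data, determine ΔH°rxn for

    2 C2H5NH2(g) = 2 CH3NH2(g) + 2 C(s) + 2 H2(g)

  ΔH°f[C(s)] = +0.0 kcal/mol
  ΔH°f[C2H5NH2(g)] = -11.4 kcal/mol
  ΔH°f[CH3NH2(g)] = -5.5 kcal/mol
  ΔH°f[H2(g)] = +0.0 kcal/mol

ΔH°rxn = 11.8 kcal/mol

Products: 2·(-5.5) + 2·(+0.0) + 2·(+0.0) = -11.0
Reactants: 2·(-11.4) = -22.8
ΔH°rxn = (-11.0) − (-22.8) = 11.8 kcal/mol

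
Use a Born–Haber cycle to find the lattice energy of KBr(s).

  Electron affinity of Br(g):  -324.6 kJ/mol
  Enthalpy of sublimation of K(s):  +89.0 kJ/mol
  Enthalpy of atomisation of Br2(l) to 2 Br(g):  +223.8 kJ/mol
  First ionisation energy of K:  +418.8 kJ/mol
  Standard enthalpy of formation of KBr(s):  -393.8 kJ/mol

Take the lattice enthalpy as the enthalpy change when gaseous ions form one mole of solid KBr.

ΔHf° = 1·ΔHsub + 1·(ΣIE) + 1/2·D(Br2) + 1·EA + U
-393.8 = 1·(+89.0) + 1·(+418.8) + 1/2·(+223.8) + 1·(-324.6) + U
U = -393.8 − (+295.1) = -688.9 kJ/mol

U = -688.9 kJ/mol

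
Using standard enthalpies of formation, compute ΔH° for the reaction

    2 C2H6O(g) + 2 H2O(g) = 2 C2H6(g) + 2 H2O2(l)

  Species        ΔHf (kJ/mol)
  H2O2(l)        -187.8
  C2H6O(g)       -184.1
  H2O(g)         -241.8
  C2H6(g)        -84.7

ΔH° = 306.8 kJ/mol

Products: 2·(-84.7) + 2·(-187.8) = -545.0
Reactants: 2·(-184.1) + 2·(-241.8) = -851.8
ΔH° = (-545.0) − (-851.8) = 306.8 kJ/mol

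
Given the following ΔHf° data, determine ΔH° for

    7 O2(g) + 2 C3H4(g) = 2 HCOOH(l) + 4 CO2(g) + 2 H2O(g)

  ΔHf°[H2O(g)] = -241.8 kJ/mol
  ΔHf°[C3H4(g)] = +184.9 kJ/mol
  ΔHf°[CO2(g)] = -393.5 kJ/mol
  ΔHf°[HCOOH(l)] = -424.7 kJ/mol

ΔH° = -3276.8 kJ/mol

ΔH°rxn = Σ nΔHf°(products) − Σ nΔHf°(reactants).
Products: 2·(-424.7) + 4·(-393.5) + 2·(-241.8) = -2907.0
Reactants: 7·(+0.0) + 2·(+184.9) = +369.8
ΔH° = (-2907.0) − (+369.8) = -3276.8 kJ/mol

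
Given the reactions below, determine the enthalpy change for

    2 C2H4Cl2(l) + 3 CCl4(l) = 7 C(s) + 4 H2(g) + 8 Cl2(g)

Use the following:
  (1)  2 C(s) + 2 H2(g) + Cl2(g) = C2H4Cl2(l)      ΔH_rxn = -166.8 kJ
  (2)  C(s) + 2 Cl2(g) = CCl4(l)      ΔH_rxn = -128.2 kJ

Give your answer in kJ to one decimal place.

ΔH_rxn = 718.2 kJ

(1) reversed and × 2: (-2)·(-166.8) = +333.6 kJ
(2) reversed and × 3: (-3)·(-128.2) = +384.6 kJ
ΔH_rxn = (-2)·(-166.8) + (-3)·(-128.2) = 718.2 kJ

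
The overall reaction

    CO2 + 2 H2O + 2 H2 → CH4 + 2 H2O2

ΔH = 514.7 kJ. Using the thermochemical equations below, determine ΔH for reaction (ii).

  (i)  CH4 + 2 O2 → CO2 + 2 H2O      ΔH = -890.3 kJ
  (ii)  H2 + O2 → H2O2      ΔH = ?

(i) reversed (reverse to put CH4 on the product side): +890.3 kJ
(ii) × 2 (scale by 2 for the 2 H2O2): contributes 2·x
+514.7 = (+890.3) + 2·x
x = (+514.7 − (+890.3)) / (2) = -187.8 kJ

ΔH = -187.8 kJ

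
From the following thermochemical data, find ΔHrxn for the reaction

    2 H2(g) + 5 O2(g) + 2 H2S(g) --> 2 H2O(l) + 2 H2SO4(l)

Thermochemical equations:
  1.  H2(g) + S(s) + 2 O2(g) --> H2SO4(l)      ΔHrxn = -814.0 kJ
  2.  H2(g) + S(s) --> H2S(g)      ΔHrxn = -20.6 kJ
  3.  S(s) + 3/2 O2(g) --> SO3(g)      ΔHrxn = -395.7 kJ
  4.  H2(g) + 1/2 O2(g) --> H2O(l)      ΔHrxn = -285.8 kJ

eq. 1 × 2: (2)·(-814.0) = -1628.0 kJ
eq. 2 reversed and × 2: (-2)·(-20.6) = +41.2 kJ
eq. 3: not needed.
eq. 4 × 2: (2)·(-285.8) = -571.6 kJ
Summing the manipulated equations, ΔHrxn = (2)·(-814.0) + (-2)·(-20.6) + (2)·(-285.8) = -2158.4 kJ

ΔHrxn = -2158.4 kJ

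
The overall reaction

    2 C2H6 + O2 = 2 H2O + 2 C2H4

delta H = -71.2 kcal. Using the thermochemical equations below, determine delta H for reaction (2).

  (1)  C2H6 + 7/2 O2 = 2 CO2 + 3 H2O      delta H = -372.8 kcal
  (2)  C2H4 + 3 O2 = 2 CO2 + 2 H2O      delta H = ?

delta H = -337.2 kcal

(1) × 2 (×2 to match 2 C2H6 in the target): (2)·(-372.8) = -745.6 kcal
(2) reversed and × 2 (C2H4 must end up as a product; ×2 to match 2 C2H4 in the target): contributes −2·x
-71.2 = (-745.6) − 2·x
x = (-71.2 − (-745.6)) / (-2) = -337.2 kcal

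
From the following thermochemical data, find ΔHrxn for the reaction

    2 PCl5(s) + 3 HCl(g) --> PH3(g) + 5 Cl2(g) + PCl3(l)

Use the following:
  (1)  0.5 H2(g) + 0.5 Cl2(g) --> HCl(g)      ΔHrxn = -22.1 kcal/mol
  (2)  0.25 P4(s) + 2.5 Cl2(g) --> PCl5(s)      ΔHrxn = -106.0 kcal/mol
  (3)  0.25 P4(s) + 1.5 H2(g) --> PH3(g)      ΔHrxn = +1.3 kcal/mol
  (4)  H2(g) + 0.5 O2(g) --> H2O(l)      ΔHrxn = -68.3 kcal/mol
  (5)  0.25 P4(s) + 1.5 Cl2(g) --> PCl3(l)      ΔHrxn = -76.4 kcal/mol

(1) reversed and × 3 (reverse to put HCl(g) on the reactant side; ×3 to match 3 HCl(g) in the target): (-3)·(-22.1) = +66.3 kcal/mol
(2) reversed and × 2 (PCl5(s) must end up as a reactant; ×2 to match 2 PCl5(s) in the target): (-2)·(-106.0) = +212.0 kcal/mol
(3) as written (PH3(g) already on the product side): +1.3 kcal/mol
(4): not needed (H2O(l) appears nowhere else).
(5) as written (PCl3(l) already on the product side): -76.4 kcal/mol
ΔHrxn = (-3)·(-22.1) + (-2)·(-106.0) + (1)·(+1.3) + (1)·(-76.4) = 203.2 kcal/mol

ΔHrxn = 203.2 kcal/mol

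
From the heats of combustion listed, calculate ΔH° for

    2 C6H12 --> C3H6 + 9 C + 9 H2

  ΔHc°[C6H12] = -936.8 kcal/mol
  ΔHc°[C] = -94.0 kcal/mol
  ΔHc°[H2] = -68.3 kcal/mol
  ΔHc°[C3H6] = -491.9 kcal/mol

With combustion enthalpies, reactants minus products:
= [2·(-936.8)] − [1·(-491.9) + 9·(-94.0) + 9·(-68.3)]
= 79.0 kcal/mol

ΔH° = 79.0 kcal/mol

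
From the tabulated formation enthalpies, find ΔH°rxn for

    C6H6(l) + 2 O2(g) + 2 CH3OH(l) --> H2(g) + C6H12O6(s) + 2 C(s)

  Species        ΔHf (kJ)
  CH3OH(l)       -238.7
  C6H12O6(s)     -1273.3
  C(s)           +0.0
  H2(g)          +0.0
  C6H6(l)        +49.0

Products: 1·(+0.0) + 1·(-1273.3) + 2·(+0.0) = -1273.3
Reactants: 1·(+49.0) + 2·(+0.0) + 2·(-238.7) = -428.4
ΔH°rxn = (-1273.3) − (-428.4) = -844.9 kJ

ΔH°rxn = -844.9 kJ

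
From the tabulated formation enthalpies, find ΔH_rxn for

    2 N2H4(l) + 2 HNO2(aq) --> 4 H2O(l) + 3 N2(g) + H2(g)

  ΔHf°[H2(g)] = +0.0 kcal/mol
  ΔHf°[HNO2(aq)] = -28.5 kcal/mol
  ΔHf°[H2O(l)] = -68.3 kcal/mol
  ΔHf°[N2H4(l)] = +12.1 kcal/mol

Products: 4·(-68.3) + 3·(+0.0) + 1·(+0.0) = -273.2
Reactants: 2·(+12.1) + 2·(-28.5) = -32.8
ΔH_rxn = (-273.2) − (-32.8) = -240.4 kcal/mol

ΔH_rxn = -240.4 kcal/mol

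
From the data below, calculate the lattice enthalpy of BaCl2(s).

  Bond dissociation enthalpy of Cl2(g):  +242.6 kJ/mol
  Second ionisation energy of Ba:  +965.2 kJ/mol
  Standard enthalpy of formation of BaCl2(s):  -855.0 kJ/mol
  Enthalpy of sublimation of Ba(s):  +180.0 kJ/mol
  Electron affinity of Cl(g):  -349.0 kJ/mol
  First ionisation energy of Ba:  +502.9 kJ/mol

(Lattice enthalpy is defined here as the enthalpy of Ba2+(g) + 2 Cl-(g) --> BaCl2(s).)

U = -2047.7 kJ/mol

ΔHf° = 1·ΔHsub + 1·(ΣIE) + 1·D(Cl2) + 2·EA + U
-855.0 = 1·(+180.0) + 1·(+1468.1) + 1·(+242.6) + 2·(-349.0) + U
U = -855.0 − (+1192.7) = -2047.7 kJ/mol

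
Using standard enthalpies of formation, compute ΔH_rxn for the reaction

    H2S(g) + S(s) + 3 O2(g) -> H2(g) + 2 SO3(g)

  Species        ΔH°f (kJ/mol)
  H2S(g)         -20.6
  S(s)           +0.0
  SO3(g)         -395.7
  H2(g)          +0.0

Products: 1·(+0.0) + 2·(-395.7) = -791.4
Reactants: 1·(-20.6) + 1·(+0.0) + 3·(+0.0) = -20.6
ΔH_rxn = (-791.4) − (-20.6) = -770.8 kJ/mol

ΔH_rxn = -770.8 kJ/mol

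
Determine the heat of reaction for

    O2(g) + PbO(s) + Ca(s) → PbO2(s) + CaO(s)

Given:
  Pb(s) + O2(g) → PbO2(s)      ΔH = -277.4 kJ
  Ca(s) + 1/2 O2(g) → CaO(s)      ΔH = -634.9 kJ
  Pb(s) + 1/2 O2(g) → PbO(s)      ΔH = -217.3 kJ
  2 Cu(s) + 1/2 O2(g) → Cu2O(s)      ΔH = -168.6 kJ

ΔH = -695.0 kJ

equation 1 as written (PbO2(s) already on the product side): -277.4 kJ
equation 2 as written (CaO(s) already on the product side): -634.9 kJ
equation 3 reversed (PbO(s) must end up as a reactant): +217.3 kJ
equation 4: not needed (Cu2O(s) appears nowhere else).
ΔH = (-277.4) + (-634.9) + (+217.3) = -695.0 kJ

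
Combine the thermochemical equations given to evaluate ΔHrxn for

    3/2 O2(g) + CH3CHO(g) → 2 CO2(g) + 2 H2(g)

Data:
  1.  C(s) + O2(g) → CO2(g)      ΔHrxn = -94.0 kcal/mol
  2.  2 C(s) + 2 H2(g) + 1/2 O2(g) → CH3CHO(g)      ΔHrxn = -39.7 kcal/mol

eq. 1 × 2: (2)·(-94.0) = -188.0 kcal/mol
eq. 2 reversed: +39.7 kcal/mol
Since enthalpy is a state function, ΔHrxn = (-188.0) + (+39.7) = -148.3 kcal/mol

ΔHrxn = -148.3 kcal/mol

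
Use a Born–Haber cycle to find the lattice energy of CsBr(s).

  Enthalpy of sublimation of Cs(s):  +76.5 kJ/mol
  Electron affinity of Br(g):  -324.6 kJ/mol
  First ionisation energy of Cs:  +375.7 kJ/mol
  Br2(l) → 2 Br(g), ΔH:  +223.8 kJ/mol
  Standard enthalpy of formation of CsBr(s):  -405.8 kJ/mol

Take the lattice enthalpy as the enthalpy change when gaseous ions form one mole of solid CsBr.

U = -645.3 kJ/mol

ΔHf° = 1·ΔHsub + 1·(ΣIE) + 1/2·D(Br2) + 1·EA + U
-405.8 = 1·(+76.5) + 1·(+375.7) + 1/2·(+223.8) + 1·(-324.6) + U
U = -405.8 − (+239.5) = -645.3 kJ/mol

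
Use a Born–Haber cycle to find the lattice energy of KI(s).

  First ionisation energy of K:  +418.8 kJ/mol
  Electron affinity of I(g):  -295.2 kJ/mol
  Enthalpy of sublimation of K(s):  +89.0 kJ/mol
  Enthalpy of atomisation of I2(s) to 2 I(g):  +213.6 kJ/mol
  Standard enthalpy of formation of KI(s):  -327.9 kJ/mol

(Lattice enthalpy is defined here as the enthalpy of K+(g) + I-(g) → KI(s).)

ΔHf° = 1·ΔHsub + 1·(ΣIE) + 1/2·D(I2) + 1·EA + U
-327.9 = 1·(+89.0) + 1·(+418.8) + 1/2·(+213.6) + 1·(-295.2) + U
U = -327.9 − (+319.4) = -647.3 kJ/mol

U = -647.3 kJ/mol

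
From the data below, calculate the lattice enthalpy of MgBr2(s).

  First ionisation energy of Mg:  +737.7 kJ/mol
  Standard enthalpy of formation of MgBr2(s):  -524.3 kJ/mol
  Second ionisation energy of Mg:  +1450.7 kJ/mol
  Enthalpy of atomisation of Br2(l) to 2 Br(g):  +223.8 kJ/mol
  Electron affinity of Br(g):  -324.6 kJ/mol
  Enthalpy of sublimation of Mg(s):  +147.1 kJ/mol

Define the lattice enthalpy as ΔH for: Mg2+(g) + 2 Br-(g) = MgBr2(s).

ΔHf° = 1·ΔHsub + 1·(ΣIE) + 1·D(Br2) + 2·EA + U
-524.3 = 1·(+147.1) + 1·(+2188.4) + 1·(+223.8) + 2·(-324.6) + U
U = -524.3 − (+1910.1) = -2434.4 kJ/mol

U = -2434.4 kJ/mol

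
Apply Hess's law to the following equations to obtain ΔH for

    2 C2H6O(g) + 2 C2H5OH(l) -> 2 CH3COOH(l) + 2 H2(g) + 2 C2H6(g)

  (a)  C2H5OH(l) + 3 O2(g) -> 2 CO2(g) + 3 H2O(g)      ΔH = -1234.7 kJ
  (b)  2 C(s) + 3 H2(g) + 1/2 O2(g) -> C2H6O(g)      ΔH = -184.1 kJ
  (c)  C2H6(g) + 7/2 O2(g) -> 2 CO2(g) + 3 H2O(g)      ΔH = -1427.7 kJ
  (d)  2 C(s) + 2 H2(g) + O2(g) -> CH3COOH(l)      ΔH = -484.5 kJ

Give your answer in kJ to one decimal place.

ΔH = -214.8 kJ

(a) × 2 (scale by 2 for the 2 C2H5OH(l)): (2)·(-1234.7) = -2469.4 kJ
(b) reversed and × 2 (reverse to put C2H6O(g) on the reactant side; scale by 2 for the 2 C2H6O(g)): (-2)·(-184.1) = +368.2 kJ
(c) reversed and × 2 (C2H6(g) must end up as a product; ×2 to match 2 C2H6(g) in the target): (-2)·(-1427.7) = +2855.4 kJ
(d) × 2 (scale by 2 for the 2 CH3COOH(l)): (2)·(-484.5) = -969.0 kJ
ΔH = (2)·(-1234.7) + (-2)·(-184.1) + (-2)·(-1427.7) + (2)·(-484.5) = -214.8 kJ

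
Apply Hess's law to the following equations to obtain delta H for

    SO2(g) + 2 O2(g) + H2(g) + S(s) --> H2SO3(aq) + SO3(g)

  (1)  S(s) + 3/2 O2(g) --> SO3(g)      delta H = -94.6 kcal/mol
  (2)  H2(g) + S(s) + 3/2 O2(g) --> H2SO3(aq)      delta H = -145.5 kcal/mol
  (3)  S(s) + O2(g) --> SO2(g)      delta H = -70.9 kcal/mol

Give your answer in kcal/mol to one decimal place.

(1) as written (SO3(g) already on the product side): -94.6 kcal/mol
(2) as written (H2SO3(aq) already on the product side): -145.5 kcal/mol
(3) reversed (reverse to put SO2(g) on the reactant side): +70.9 kcal/mol
Since enthalpy is a state function, delta H = (1)·(-94.6) + (1)·(-145.5) + (-1)·(-70.9) = -169.2 kcal/mol

delta H = -169.2 kcal/mol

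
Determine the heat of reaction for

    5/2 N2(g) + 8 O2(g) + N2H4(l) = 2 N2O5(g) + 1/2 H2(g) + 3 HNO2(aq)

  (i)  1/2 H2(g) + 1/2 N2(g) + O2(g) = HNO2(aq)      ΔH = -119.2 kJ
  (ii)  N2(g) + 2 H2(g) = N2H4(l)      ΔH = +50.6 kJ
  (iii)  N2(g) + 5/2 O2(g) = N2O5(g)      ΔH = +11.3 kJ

ΔH = -385.6 kJ

(i) × 3: (3)·(-119.2) = -357.6 kJ
(ii) reversed: -50.6 kJ
(iii) × 2: (2)·(+11.3) = +22.6 kJ
ΔH = (3)·(-119.2) + (-1)·(+50.6) + (2)·(+11.3) = -385.6 kJ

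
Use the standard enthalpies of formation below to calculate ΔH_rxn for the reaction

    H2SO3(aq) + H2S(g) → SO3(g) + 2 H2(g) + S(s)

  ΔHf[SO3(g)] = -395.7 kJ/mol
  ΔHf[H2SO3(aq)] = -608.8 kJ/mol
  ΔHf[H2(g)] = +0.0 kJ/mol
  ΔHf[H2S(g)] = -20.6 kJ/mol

ΔH_rxn = 233.7 kJ/mol

Products: 1·(-395.7) + 2·(+0.0) + 1·(+0.0) = -395.7
Reactants: 1·(-608.8) + 1·(-20.6) = -629.4
ΔH_rxn = (-395.7) − (-629.4) = 233.7 kJ/mol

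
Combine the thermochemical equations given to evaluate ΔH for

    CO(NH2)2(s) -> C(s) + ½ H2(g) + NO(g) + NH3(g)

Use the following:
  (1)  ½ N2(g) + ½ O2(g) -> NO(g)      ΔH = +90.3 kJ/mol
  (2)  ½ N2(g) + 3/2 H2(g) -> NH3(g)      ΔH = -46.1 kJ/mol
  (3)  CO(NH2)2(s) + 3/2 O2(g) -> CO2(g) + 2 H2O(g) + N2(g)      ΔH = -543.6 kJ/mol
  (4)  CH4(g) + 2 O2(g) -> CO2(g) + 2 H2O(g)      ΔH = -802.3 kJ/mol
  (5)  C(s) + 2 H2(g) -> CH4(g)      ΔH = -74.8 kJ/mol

(1) as written (NO(g) already on the product side): +90.3 kJ/mol
(2) as written (NH3(g) already on the product side): -46.1 kJ/mol
(3) as written (CO(NH2)2(s) already on the reactant side): -543.6 kJ/mol
(4) reversed: +802.3 kJ/mol
(5) reversed (C(s) must end up as a product): +74.8 kJ/mol
Summing the manipulated equations, ΔH = (1)·(+90.3) + (1)·(-46.1) + (1)·(-543.6) + (-1)·(-802.3) + (-1)·(-74.8) = 377.7 kJ/mol

ΔH = 377.7 kJ/mol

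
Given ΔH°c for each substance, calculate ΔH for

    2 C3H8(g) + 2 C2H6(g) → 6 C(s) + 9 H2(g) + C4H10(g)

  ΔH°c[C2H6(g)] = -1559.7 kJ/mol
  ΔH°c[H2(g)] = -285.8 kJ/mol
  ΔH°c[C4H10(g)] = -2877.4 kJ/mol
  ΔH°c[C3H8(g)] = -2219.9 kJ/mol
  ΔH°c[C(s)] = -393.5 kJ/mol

Using ΔH = Σ nΔHc°(reactants) − Σ nΔHc°(products):
= [2·(-2219.9) + 2·(-1559.7)] − [6·(-393.5) + 9·(-285.8) + 1·(-2877.4)]
= 251.4 kJ/mol

ΔH = 251.4 kJ/mol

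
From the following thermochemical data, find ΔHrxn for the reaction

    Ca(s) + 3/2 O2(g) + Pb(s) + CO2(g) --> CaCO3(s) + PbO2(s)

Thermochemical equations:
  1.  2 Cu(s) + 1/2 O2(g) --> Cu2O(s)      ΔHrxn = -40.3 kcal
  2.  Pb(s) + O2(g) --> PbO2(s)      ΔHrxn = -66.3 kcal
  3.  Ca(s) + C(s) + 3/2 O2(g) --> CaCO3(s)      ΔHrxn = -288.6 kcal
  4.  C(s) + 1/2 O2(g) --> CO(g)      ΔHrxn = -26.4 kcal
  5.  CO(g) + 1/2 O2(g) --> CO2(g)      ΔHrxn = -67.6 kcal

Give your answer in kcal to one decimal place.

ΔHrxn = -260.9 kcal

eq. 1: not needed (Cu(s) appears nowhere else).
eq. 2 as written (PbO2(s) already on the product side): -66.3 kcal
eq. 3 as written (CaCO3(s) already on the product side): -288.6 kcal
eq. 4 reversed: +26.4 kcal
eq. 5 reversed (CO2(g) must end up as a reactant): +67.6 kcal
By Hess's law, ΔHrxn = (-66.3) + (-288.6) + (+26.4) + (+67.6) = -260.9 kcal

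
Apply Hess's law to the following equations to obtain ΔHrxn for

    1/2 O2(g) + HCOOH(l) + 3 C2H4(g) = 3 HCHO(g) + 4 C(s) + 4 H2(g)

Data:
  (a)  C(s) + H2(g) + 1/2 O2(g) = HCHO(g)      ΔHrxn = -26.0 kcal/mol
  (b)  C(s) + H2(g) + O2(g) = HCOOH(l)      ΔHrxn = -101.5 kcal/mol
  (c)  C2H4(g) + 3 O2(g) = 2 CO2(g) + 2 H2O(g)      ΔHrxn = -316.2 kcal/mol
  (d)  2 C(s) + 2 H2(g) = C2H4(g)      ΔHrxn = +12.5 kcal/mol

(a) × 3 (×3 to match 3 HCHO(g) in the target): (3)·(-26.0) = -78.0 kcal/mol
(b) reversed (HCOOH(l) must end up as a reactant): +101.5 kcal/mol
(c): not needed (CO2(g) appears nowhere else).
(d) reversed and × 3: (-3)·(+12.5) = -37.5 kcal/mol
Since enthalpy is a state function, ΔHrxn = (-78.0) + (+101.5) + (-37.5) = -14.0 kcal/mol

ΔHrxn = -14.0 kcal/mol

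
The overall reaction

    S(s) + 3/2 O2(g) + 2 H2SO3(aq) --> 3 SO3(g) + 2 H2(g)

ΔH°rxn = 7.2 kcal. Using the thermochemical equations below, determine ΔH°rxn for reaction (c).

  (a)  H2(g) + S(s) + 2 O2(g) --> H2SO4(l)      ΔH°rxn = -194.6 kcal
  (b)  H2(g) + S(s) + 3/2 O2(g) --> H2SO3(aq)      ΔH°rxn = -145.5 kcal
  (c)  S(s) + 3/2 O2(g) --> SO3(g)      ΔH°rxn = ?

(a): not needed (H2SO4(l) appears nowhere else).
(b) reversed and × 2 (H2SO3(aq) must end up as a reactant; scale by 2 for the 2 H2SO3(aq)): (-2)·(-145.5) = +291.0 kcal
(c) × 3 (scale by 3 for the 3 SO3(g)): contributes 3·x
+7.2 = (+291.0) + 3·x
x = (+7.2 − (+291.0)) / (3) = -94.6 kcal

ΔH°rxn = -94.6 kcal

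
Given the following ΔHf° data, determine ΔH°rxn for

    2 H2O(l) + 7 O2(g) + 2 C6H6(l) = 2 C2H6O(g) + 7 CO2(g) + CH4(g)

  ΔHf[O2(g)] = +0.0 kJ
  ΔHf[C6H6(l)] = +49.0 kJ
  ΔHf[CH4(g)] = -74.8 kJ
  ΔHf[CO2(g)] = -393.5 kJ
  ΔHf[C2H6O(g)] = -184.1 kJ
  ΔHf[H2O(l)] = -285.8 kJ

ΔH°rxn = Σ nΔHf°(products) − Σ nΔHf°(reactants).
Products: 2·(-184.1) + 7·(-393.5) + 1·(-74.8) = -3197.5
Reactants: 2·(-285.8) + 7·(+0.0) + 2·(+49.0) = -473.6
ΔH°rxn = (-3197.5) − (-473.6) = -2723.9 kJ

ΔH°rxn = -2723.9 kJ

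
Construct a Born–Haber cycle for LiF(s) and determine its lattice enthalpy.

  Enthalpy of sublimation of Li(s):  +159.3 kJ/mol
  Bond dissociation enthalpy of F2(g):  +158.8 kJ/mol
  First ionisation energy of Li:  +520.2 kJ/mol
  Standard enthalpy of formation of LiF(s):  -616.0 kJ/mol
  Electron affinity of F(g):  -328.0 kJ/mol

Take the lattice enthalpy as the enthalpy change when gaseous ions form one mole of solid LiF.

U = -1046.9 kJ/mol

ΔHf° = 1·ΔHsub + 1·(ΣIE) + 1/2·D(F2) + 1·EA + U
-616.0 = 1·(+159.3) + 1·(+520.2) + 1/2·(+158.8) + 1·(-328.0) + U
U = -616.0 − (+430.9) = -1046.9 kJ/mol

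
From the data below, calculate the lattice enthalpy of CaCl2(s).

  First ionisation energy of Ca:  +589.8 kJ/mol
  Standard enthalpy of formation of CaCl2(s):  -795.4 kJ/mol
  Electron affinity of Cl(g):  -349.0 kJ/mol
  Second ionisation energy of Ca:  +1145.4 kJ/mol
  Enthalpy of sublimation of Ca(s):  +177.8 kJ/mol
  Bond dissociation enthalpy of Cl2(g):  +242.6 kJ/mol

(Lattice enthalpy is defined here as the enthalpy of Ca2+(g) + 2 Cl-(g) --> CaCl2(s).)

U = -2253.0 kJ/mol

ΔHf° = 1·ΔHsub + 1·(ΣIE) + 1·D(Cl2) + 2·EA + U
-795.4 = 1·(+177.8) + 1·(+1735.2) + 1·(+242.6) + 2·(-349.0) + U
U = -795.4 − (+1457.6) = -2253.0 kJ/mol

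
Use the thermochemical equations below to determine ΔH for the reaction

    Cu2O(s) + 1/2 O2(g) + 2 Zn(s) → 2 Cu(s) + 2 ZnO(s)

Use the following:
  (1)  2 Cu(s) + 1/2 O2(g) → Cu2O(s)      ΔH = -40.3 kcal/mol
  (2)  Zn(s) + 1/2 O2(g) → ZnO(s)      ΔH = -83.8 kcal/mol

(1) reversed: +40.3 kcal/mol
(2) × 2: (2)·(-83.8) = -167.6 kcal/mol
By Hess's law, ΔH = (-1)·(-40.3) + (2)·(-83.8) = -127.3 kcal/mol

ΔH = -127.3 kcal/mol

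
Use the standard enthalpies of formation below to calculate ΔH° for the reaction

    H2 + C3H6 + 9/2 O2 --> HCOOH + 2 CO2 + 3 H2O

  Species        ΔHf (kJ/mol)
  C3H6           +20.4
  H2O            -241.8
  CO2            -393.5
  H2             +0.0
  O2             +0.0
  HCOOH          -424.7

ΔH°rxn = Σ nΔHf°(products) − Σ nΔHf°(reactants).
Products: 1·(-424.7) + 2·(-393.5) + 3·(-241.8) = -1937.1
Reactants: 1·(+0.0) + 1·(+20.4) + 9/2·(+0.0) = +20.4
ΔH° = (-1937.1) − (+20.4) = -1957.5 kJ/mol

ΔH° = -1957.5 kJ/mol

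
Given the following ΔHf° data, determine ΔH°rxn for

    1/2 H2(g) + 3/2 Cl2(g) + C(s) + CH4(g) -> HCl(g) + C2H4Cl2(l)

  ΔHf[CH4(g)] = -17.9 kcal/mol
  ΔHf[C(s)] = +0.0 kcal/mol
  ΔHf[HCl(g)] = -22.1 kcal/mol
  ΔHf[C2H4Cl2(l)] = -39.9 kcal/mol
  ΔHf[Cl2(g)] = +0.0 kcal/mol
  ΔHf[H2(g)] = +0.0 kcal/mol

ΔH°rxn = -44.1 kcal/mol

Products: 1·(-22.1) + 1·(-39.9) = -62.0
Reactants: 1/2·(+0.0) + 3/2·(+0.0) + 1·(+0.0) + 1·(-17.9) = -17.9
ΔH°rxn = (-62.0) − (-17.9) = -44.1 kcal/mol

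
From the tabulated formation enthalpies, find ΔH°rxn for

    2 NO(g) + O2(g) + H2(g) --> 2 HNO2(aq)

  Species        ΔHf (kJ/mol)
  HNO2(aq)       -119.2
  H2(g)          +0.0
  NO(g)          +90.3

ΔH°rxn = -419.0 kJ/mol

Products: 2·(-119.2) = -238.4
Reactants: 2·(+90.3) + 1·(+0.0) + 1·(+0.0) = +180.6
ΔH°rxn = (-238.4) − (+180.6) = -419.0 kJ/mol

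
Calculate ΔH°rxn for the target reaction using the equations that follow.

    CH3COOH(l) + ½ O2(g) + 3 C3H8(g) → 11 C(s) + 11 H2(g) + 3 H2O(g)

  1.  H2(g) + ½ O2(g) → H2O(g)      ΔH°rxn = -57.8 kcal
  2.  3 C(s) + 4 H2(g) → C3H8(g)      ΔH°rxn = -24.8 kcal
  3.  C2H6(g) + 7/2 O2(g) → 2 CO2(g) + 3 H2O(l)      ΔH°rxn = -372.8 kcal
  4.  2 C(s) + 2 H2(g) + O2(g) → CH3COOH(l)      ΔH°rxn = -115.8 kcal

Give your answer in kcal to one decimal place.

ΔH°rxn = 16.8 kcal

eq. 1 × 3 (scale by 3 for the 3 H2O(g)): (3)·(-57.8) = -173.4 kcal
eq. 2 reversed and × 3 (reverse to put C3H8(g) on the reactant side; ×3 to match 3 C3H8(g) in the target): (-3)·(-24.8) = +74.4 kcal
eq. 3: not needed (C2H6(g) appears nowhere else).
eq. 4 reversed (reverse to put CH3COOH(l) on the reactant side): +115.8 kcal
ΔH°rxn = (3)·(-57.8) + (-3)·(-24.8) + (-1)·(-115.8) = 16.8 kcal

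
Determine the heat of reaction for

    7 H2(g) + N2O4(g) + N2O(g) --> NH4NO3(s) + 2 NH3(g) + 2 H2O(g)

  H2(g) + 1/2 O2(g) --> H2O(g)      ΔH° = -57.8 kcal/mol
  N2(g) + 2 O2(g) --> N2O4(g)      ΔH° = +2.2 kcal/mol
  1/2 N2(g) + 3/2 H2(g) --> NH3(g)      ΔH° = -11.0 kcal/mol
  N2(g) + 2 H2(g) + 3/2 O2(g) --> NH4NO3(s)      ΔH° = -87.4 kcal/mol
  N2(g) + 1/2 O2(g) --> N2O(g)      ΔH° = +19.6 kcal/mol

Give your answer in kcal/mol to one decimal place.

equation 1 × 2: (2)·(-57.8) = -115.6 kcal/mol
equation 2 reversed: -2.2 kcal/mol
equation 3 × 2: (2)·(-11.0) = -22.0 kcal/mol
equation 4 as written: -87.4 kcal/mol
equation 5 reversed: -19.6 kcal/mol
Since enthalpy is a state function, ΔH° = (2)·(-57.8) + (-1)·(+2.2) + (2)·(-11.0) + (1)·(-87.4) + (-1)·(+19.6) = -246.8 kcal/mol

ΔH° = -246.8 kcal/mol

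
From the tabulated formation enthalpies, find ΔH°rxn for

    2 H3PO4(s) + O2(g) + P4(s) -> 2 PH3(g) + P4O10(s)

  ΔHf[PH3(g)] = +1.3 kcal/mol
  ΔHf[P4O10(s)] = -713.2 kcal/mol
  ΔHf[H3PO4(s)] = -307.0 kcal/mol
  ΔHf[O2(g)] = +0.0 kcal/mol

ΔH°rxn = Σ nΔHf°(products) − Σ nΔHf°(reactants).
Products: 2·(+1.3) + 1·(-713.2) = -710.6
Reactants: 2·(-307.0) + 1·(+0.0) + 1·(+0.0) = -614.0
ΔH°rxn = (-710.6) − (-614.0) = -96.6 kcal/mol

ΔH°rxn = -96.6 kcal/mol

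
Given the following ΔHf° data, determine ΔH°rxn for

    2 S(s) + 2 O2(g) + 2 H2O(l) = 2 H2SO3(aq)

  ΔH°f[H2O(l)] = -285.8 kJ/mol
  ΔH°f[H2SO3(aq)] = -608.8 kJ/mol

ΔH°rxn = -646.0 kJ/mol

Products: 2·(-608.8) = -1217.6
Reactants: 2·(+0.0) + 2·(+0.0) + 2·(-285.8) = -571.6
ΔH°rxn = (-1217.6) − (-571.6) = -646.0 kJ/mol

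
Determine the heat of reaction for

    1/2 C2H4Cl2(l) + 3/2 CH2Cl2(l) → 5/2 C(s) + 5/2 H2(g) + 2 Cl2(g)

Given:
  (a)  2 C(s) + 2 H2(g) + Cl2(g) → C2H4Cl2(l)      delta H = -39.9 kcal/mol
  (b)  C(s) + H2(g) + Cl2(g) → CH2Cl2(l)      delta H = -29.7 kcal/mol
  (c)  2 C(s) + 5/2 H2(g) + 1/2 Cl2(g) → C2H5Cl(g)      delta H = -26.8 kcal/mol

(a) reversed and × 1/2: (-1/2)·(-39.9) = +19.95 kcal/mol
(b) reversed and × 3/2: (-3/2)·(-29.7) = +44.55 kcal/mol
(c): not needed.
Since enthalpy is a state function, delta H = (+19.95) + (+44.55) = 64.5 kcal/mol

delta H = 64.5 kcal/mol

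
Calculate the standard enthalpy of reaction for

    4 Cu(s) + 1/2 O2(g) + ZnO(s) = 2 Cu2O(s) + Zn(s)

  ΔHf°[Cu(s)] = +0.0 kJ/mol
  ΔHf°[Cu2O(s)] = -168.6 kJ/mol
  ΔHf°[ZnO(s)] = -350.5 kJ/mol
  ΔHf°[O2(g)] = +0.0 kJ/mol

ΔH_rxn = 13.3 kJ/mol

Products: 2·(-168.6) + 1·(+0.0) = -337.2
Reactants: 4·(+0.0) + 1/2·(+0.0) + 1·(-350.5) = -350.5
ΔH_rxn = (-337.2) − (-350.5) = 13.3 kJ/mol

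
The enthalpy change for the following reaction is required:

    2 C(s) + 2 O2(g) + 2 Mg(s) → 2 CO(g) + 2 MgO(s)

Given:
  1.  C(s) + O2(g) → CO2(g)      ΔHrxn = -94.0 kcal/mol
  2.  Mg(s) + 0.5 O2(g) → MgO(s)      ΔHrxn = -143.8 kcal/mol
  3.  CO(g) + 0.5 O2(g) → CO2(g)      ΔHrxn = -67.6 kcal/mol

eq. 1 × 2 (×2 to match 2 C(s) in the target): (2)·(-94.0) = -188.0 kcal/mol
eq. 2 × 2 (×2 to match 2 MgO(s) in the target): (2)·(-143.8) = -287.6 kcal/mol
eq. 3 reversed and × 2 (reverse to put CO(g) on the product side; ×2 to match 2 CO(g) in the target): (-2)·(-67.6) = +135.2 kcal/mol
ΔHrxn = (-188.0) + (-287.6) + (+135.2) = -340.4 kcal/mol

ΔHrxn = -340.4 kcal/mol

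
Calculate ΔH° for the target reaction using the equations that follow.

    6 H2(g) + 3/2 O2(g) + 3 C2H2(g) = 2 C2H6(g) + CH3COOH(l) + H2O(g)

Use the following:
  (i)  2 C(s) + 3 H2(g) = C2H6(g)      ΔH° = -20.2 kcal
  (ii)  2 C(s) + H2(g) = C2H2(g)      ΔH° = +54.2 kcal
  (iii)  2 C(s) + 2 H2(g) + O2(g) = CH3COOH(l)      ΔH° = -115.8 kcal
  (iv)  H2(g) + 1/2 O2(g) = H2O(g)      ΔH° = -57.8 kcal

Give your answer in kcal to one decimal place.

(i) × 2: (2)·(-20.2) = -40.4 kcal
(ii) reversed and × 3: (-3)·(+54.2) = -162.6 kcal
(iii) as written: -115.8 kcal
(iv) as written: -57.8 kcal
Combining the equations, ΔH° = (-40.4) + (-162.6) + (-115.8) + (-57.8) = -376.6 kcal

ΔH° = -376.6 kcal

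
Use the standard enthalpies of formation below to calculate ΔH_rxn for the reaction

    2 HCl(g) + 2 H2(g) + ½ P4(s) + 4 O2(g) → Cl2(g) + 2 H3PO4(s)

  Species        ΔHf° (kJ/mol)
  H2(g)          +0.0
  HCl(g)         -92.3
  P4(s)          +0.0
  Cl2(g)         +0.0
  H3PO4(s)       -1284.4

ΔH_rxn = -2384.2 kJ/mol

ΔH°rxn = Σ nΔHf°(products) − Σ nΔHf°(reactants).
Products: 1·(+0.0) + 2·(-1284.4) = -2568.8
Reactants: 2·(-92.3) + 2·(+0.0) + 1/2·(+0.0) + 4·(+0.0) = -184.6
ΔH_rxn = (-2568.8) − (-184.6) = -2384.2 kJ/mol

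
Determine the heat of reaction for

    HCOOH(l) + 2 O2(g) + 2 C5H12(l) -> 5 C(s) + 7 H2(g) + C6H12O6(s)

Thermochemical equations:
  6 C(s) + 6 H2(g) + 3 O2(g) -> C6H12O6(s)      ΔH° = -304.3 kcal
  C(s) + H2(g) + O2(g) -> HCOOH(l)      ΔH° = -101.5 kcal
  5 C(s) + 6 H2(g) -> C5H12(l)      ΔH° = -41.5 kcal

equation 1 as written (C6H12O6(s) already on the product side): -304.3 kcal
equation 2 reversed (HCOOH(l) must end up as a reactant): +101.5 kcal
equation 3 reversed and × 2 (reverse to put C5H12(l) on the reactant side; scale by 2 for the 2 C5H12(l)): (-2)·(-41.5) = +83.0 kcal
ΔH° = (1)·(-304.3) + (-1)·(-101.5) + (-2)·(-41.5) = -119.8 kcal

ΔH° = -119.8 kcal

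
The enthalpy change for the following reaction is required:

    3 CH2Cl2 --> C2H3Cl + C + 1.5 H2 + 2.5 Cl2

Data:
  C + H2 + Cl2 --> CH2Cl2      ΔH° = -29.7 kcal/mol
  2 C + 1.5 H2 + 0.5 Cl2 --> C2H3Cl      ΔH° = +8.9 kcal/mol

equation 1 reversed and × 3 (CH2Cl2 must end up as a reactant; scale by 3 for the 3 CH2Cl2): (-3)·(-29.7) = +89.1 kcal/mol
equation 2 as written (C2H3Cl already on the product side): +8.9 kcal/mol
By Hess's law, ΔH° = (-3)·(-29.7) + (1)·(+8.9) = 98.0 kcal/mol

ΔH° = 98.0 kcal/mol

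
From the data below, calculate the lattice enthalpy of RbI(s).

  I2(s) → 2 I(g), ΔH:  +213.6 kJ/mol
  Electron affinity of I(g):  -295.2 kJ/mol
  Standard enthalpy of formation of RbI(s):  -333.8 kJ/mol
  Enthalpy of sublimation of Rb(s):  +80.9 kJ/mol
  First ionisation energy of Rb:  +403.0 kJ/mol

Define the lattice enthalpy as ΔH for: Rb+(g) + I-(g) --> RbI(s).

U = -629.3 kJ/mol

ΔHf° = 1·ΔHsub + 1·(ΣIE) + 1/2·D(I2) + 1·EA + U
-333.8 = 1·(+80.9) + 1·(+403.0) + 1/2·(+213.6) + 1·(-295.2) + U
U = -333.8 − (+295.5) = -629.3 kJ/mol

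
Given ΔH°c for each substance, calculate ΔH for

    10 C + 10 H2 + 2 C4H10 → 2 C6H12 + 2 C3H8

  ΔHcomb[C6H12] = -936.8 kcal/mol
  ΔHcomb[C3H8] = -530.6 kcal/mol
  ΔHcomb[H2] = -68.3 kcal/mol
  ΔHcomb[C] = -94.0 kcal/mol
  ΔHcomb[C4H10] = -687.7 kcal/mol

With combustion enthalpies, reactants minus products:
= [10·(-94.0) + 10·(-68.3) + 2·(-687.7)] − [2·(-936.8) + 2·(-530.6)]
= -63.6 kcal/mol

ΔH = -63.6 kcal/mol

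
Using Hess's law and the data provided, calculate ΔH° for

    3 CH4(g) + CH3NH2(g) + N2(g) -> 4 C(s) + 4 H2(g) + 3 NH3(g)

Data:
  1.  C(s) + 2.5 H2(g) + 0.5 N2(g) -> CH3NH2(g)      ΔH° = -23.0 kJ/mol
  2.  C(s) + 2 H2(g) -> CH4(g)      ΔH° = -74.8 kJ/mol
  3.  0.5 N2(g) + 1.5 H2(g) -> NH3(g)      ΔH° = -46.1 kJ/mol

ΔH° = 109.1 kJ/mol

eq. 1 reversed: +23.0 kJ/mol
eq. 2 reversed and × 3: (-3)·(-74.8) = +224.4 kJ/mol
eq. 3 × 3: (3)·(-46.1) = -138.3 kJ/mol
Summing the manipulated equations, ΔH° = (-1)·(-23.0) + (-3)·(-74.8) + (3)·(-46.1) = 109.1 kJ/mol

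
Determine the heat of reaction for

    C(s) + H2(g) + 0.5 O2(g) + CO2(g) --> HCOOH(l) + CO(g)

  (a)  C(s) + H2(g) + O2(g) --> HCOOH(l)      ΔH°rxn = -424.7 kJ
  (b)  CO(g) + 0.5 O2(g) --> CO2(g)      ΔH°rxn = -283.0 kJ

(a) as written (HCOOH(l) already on the product side): -424.7 kJ
(b) reversed (reverse to put CO(g) on the product side): +283.0 kJ
By Hess's law, ΔH°rxn = (1)·(-424.7) + (-1)·(-283.0) = -141.7 kJ

ΔH°rxn = -141.7 kJ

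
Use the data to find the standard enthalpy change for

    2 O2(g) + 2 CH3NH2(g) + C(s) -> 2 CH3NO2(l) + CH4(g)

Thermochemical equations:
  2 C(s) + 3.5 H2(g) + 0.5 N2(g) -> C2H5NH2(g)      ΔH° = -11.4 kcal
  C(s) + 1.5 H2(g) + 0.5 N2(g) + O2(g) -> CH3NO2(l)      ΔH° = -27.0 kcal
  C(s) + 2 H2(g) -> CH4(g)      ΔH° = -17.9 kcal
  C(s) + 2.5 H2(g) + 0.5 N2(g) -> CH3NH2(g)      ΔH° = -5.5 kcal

ΔH° = -60.9 kcal

equation 1: not needed (C2H5NH2(g) appears nowhere else).
equation 2 × 2 (×2 to match 2 CH3NO2(l) in the target): (2)·(-27.0) = -54.0 kcal
equation 3 as written (CH4(g) already on the product side): -17.9 kcal
equation 4 reversed and × 2 (reverse to put CH3NH2(g) on the reactant side; scale by 2 for the 2 CH3NH2(g)): (-2)·(-5.5) = +11.0 kcal
ΔH° = (-54.0) + (-17.9) + (+11.0) = -60.9 kcal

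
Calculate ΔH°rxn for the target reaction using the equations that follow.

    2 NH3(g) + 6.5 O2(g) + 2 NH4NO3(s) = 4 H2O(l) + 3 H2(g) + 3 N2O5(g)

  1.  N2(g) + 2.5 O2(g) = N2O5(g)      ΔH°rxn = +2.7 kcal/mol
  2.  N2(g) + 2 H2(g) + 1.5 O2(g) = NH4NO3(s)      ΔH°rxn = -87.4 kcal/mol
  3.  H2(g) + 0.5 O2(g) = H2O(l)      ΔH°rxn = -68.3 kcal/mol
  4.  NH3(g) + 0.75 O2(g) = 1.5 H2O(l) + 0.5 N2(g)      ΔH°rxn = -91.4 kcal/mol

ΔH°rxn = -68.2 kcal/mol

eq. 1 × 3: (3)·(+2.7) = +8.1 kcal/mol
eq. 2 reversed and × 2: (-2)·(-87.4) = +174.8 kcal/mol
eq. 3 as written: -68.3 kcal/mol
eq. 4 × 2: (2)·(-91.4) = -182.8 kcal/mol
ΔH°rxn = (3)·(+2.7) + (-2)·(-87.4) + (1)·(-68.3) + (2)·(-91.4) = -68.2 kcal/mol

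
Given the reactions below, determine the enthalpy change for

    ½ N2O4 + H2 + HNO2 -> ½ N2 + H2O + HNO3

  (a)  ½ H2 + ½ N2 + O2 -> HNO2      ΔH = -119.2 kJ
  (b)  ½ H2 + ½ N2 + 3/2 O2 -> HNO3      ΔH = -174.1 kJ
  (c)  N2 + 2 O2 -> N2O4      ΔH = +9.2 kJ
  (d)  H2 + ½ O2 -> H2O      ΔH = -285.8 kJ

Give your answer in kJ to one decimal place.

ΔH = -345.3 kJ

(a) reversed: +119.2 kJ
(b) as written: -174.1 kJ
(c) reversed and × 1/2: (-1/2)·(+9.2) = -4.6 kJ
(d) as written: -285.8 kJ
By Hess's law, ΔH = (+119.2) + (-174.1) + (-4.6) + (-285.8) = -345.3 kJ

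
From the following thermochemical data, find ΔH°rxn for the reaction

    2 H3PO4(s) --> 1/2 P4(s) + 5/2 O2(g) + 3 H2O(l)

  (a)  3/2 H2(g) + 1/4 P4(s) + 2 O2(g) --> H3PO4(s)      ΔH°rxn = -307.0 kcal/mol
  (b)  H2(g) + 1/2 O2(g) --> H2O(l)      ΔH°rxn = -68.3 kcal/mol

ΔH°rxn = 409.1 kcal/mol

(a) reversed and × 2: (-2)·(-307.0) = +614.0 kcal/mol
(b) × 3: (3)·(-68.3) = -204.9 kcal/mol
ΔH°rxn = (-2)·(-307.0) + (3)·(-68.3) = 409.1 kcal/mol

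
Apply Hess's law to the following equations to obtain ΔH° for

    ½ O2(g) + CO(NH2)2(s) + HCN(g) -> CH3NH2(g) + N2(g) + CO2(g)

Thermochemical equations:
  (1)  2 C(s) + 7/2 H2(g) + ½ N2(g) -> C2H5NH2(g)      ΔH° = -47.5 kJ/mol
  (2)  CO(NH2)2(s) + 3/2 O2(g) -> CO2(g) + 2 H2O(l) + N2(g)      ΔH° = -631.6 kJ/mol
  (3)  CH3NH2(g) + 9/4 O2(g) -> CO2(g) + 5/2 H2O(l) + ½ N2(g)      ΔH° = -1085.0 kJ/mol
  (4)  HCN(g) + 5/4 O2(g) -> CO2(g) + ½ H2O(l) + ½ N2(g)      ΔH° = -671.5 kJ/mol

(1): not needed.
(2) as written: -631.6 kJ/mol
(3) reversed: +1085.0 kJ/mol
(4) as written: -671.5 kJ/mol
Combining the equations, ΔH° = (1)·(-631.6) + (-1)·(-1085.0) + (1)·(-671.5) = -218.1 kJ/mol

ΔH° = -218.1 kJ/mol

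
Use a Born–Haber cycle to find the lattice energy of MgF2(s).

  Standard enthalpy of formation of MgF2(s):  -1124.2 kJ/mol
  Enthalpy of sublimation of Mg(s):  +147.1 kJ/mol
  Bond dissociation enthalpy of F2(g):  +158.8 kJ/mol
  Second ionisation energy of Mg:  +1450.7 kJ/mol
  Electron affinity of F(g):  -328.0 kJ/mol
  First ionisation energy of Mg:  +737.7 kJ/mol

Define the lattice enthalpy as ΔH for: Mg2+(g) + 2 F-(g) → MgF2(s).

ΔHf° = 1·ΔHsub + 1·(ΣIE) + 1·D(F2) + 2·EA + U
-1124.2 = 1·(+147.1) + 1·(+2188.4) + 1·(+158.8) + 2·(-328.0) + U
U = -1124.2 − (+1838.3) = -2962.5 kJ/mol

U = -2962.5 kJ/mol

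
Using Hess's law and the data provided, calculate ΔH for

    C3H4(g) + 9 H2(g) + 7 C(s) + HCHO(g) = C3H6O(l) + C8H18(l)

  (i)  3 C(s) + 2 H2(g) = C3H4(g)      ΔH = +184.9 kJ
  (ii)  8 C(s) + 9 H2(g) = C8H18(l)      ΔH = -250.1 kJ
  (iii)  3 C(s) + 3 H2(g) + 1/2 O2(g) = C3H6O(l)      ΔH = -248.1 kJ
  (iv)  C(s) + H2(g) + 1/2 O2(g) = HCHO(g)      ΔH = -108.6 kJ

ΔH = -574.5 kJ

(i) reversed (reverse to put C3H4(g) on the reactant side): -184.9 kJ
(ii) as written (C8H18(l) already on the product side): -250.1 kJ
(iii) as written (C3H6O(l) already on the product side): -248.1 kJ
(iv) reversed (HCHO(g) must end up as a reactant): +108.6 kJ
ΔH = (-184.9) + (-250.1) + (-248.1) + (+108.6) = -574.5 kJ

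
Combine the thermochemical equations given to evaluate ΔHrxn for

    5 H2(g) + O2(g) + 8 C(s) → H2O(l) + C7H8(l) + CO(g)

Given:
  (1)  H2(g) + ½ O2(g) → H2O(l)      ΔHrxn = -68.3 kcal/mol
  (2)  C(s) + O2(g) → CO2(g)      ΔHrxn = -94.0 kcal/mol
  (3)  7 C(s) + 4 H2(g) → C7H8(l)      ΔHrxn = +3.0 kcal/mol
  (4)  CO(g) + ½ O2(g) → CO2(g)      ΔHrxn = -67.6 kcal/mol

ΔHrxn = -91.7 kcal/mol

(1) as written (H2O(l) already on the product side): -68.3 kcal/mol
(2) as written: -94.0 kcal/mol
(3) as written (C7H8(l) already on the product side): +3.0 kcal/mol
(4) reversed (reverse to put CO(g) on the product side): +67.6 kcal/mol
ΔHrxn = (1)·(-68.3) + (1)·(-94.0) + (1)·(+3.0) + (-1)·(-67.6) = -91.7 kcal/mol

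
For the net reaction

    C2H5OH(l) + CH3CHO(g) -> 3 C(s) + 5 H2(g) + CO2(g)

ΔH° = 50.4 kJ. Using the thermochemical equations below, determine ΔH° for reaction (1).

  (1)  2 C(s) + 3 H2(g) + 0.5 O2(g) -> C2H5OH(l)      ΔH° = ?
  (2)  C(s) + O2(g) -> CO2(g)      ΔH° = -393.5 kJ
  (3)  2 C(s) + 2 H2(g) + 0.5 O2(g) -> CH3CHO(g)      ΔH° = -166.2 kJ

ΔH° = -277.7 kJ

(1) reversed (C2H5OH(l) must end up as a reactant): contributes −x
(2) as written (CO2(g) already on the product side): -393.5 kJ
(3) reversed (CH3CHO(g) must end up as a reactant): +166.2 kJ
+50.4 = (-393.5) + (+166.2) − x
x = (+50.4 − (-227.3)) / (-1) = -277.7 kJ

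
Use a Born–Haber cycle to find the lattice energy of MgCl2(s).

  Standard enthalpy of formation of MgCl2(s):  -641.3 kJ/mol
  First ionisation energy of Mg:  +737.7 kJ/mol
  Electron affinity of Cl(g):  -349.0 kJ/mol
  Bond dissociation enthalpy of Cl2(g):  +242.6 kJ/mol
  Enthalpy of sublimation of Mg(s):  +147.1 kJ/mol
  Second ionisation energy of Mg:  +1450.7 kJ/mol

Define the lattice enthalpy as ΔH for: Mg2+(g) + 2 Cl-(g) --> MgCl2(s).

ΔHf° = 1·ΔHsub + 1·(ΣIE) + 1·D(Cl2) + 2·EA + U
-641.3 = 1·(+147.1) + 1·(+2188.4) + 1·(+242.6) + 2·(-349.0) + U
U = -641.3 − (+1880.1) = -2521.4 kJ/mol

U = -2521.4 kJ/mol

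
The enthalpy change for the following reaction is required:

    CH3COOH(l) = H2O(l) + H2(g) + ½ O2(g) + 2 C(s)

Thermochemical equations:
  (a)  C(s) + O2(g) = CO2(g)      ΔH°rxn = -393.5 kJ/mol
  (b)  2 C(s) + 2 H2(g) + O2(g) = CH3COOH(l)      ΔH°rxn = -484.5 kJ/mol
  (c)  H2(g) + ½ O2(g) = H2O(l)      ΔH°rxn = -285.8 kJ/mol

(a): not needed.
(b) reversed: +484.5 kJ/mol
(c) as written: -285.8 kJ/mol
Summing the manipulated equations, ΔH°rxn = (-1)·(-484.5) + (1)·(-285.8) = 198.7 kJ/mol

ΔH°rxn = 198.7 kJ/mol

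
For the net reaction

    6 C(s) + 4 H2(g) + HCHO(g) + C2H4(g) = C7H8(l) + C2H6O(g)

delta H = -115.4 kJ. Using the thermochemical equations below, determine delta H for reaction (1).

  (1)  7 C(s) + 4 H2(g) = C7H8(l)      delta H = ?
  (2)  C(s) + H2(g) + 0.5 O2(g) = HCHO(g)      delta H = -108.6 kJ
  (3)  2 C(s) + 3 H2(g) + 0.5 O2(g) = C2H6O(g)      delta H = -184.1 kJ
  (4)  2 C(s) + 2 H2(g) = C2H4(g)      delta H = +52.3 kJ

delta H = 12.4 kJ

(1) as written: contributes x
(2) reversed: +108.6 kJ
(3) as written: -184.1 kJ
(4) reversed: -52.3 kJ
-115.4 = (+108.6) + (-184.1) + (-52.3) + x
x = (-115.4 − (-127.8)) / (1) = 12.4 kJ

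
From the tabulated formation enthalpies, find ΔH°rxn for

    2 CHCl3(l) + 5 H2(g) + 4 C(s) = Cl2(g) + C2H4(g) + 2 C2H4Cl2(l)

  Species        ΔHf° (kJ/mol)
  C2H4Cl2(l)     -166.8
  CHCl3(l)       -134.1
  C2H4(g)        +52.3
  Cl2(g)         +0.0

ΔH°rxn = -13.1 kJ/mol

Products: 1·(+0.0) + 1·(+52.3) + 2·(-166.8) = -281.3
Reactants: 2·(-134.1) + 5·(+0.0) + 4·(+0.0) = -268.2
ΔH°rxn = (-281.3) − (-268.2) = -13.1 kJ/mol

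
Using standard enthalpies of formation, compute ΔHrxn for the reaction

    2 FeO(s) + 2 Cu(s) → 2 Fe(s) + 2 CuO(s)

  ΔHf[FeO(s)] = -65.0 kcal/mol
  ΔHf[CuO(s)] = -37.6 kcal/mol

Products: 2·(+0.0) + 2·(-37.6) = -75.2
Reactants: 2·(-65.0) + 2·(+0.0) = -130.0
ΔHrxn = (-75.2) − (-130.0) = 54.8 kcal/mol

ΔHrxn = 54.8 kcal/mol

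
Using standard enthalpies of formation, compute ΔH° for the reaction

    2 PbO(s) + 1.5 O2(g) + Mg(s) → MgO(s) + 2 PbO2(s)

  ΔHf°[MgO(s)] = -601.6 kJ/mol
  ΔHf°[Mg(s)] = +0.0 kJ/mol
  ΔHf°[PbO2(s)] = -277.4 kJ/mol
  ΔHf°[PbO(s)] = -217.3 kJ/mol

Products: 1·(-601.6) + 2·(-277.4) = -1156.4
Reactants: 2·(-217.3) + 3/2·(+0.0) + 1·(+0.0) = -434.6
ΔH° = (-1156.4) − (-434.6) = -721.8 kJ/mol

ΔH° = -721.8 kJ/mol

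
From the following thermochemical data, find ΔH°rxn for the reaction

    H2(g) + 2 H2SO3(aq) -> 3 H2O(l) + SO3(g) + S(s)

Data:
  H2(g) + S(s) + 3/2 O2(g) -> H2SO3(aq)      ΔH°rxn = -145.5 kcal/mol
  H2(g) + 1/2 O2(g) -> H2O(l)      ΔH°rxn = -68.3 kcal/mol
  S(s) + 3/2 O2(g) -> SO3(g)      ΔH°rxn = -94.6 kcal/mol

ΔH°rxn = -8.5 kcal/mol

equation 1 reversed and × 2: (-2)·(-145.5) = +291.0 kcal/mol
equation 2 × 3: (3)·(-68.3) = -204.9 kcal/mol
equation 3 as written: -94.6 kcal/mol
ΔH°rxn = (+291.0) + (-204.9) + (-94.6) = -8.5 kcal/mol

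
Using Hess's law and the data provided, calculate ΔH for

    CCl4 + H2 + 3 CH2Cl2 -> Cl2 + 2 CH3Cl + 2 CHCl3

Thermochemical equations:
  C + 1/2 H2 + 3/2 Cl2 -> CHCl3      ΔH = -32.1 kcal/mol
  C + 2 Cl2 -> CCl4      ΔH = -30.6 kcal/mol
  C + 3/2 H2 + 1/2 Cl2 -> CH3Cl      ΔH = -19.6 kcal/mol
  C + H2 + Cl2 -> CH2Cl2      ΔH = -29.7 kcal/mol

ΔH = 16.3 kcal/mol

equation 1 × 2 (×2 to match 2 CHCl3 in the target): (2)·(-32.1) = -64.2 kcal/mol
equation 2 reversed (CCl4 must end up as a reactant): +30.6 kcal/mol
equation 3 × 2 (×2 to match 2 CH3Cl in the target): (2)·(-19.6) = -39.2 kcal/mol
equation 4 reversed and × 3 (reverse to put CH2Cl2 on the reactant side; scale by 3 for the 3 CH2Cl2): (-3)·(-29.7) = +89.1 kcal/mol
Summing the manipulated equations, ΔH = (2)·(-32.1) + (-1)·(-30.6) + (2)·(-19.6) + (-3)·(-29.7) = 16.3 kcal/mol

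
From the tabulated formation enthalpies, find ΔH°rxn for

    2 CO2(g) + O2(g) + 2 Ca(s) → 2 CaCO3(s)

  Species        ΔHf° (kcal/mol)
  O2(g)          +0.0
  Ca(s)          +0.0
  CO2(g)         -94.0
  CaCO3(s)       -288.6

ΔH°rxn = -389.2 kcal/mol

ΔH°rxn = Σ nΔHf°(products) − Σ nΔHf°(reactants).
Products: 2·(-288.6) = -577.2
Reactants: 2·(-94.0) + 1·(+0.0) + 2·(+0.0) = -188.0
ΔH°rxn = (-577.2) − (-188.0) = -389.2 kcal/mol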